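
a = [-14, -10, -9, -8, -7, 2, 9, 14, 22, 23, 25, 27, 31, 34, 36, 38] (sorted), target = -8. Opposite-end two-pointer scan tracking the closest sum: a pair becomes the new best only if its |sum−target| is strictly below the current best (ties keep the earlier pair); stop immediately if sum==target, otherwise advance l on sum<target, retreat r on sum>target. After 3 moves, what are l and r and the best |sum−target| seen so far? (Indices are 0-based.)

[0,15] -14+38=24 d=32 * → r--
[0,14] -14+36=22 d=30 * → r--
[0,13] -14+34=20 d=28 * → r--

l=0, r=12, best |Δ|=28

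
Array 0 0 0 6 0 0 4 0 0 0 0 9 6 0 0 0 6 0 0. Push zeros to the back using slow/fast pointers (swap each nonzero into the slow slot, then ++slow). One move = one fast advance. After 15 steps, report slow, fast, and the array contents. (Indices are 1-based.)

slow=5, fast=16, a=[6, 4, 9, 6, 0, 0, 0, 0, 0, 0, 0, 0, 0, 0, 0, 0, 6, 0, 0]

slow=1 fast=1: a[fast]=0, fast++
slow=1 fast=2: a[fast]=0, fast++
slow=1 fast=3: a[fast]=0, fast++
slow=1 fast=4: a[fast]=6≠0 swap→a[1]=6, slow++,fast++
slow=2 fast=5: a[fast]=0, fast++
slow=2 fast=6: a[fast]=0, fast++
slow=2 fast=7: a[fast]=4≠0 swap→a[2]=4, slow++,fast++
slow=3 fast=8: a[fast]=0, fast++
slow=3 fast=9: a[fast]=0, fast++
slow=3 fast=10: a[fast]=0, fast++
slow=3 fast=11: a[fast]=0, fast++
slow=3 fast=12: a[fast]=9≠0 swap→a[3]=9, slow++,fast++
slow=4 fast=13: a[fast]=6≠0 swap→a[4]=6, slow++,fast++
slow=5 fast=14: a[fast]=0, fast++
slow=5 fast=15: a[fast]=0, fast++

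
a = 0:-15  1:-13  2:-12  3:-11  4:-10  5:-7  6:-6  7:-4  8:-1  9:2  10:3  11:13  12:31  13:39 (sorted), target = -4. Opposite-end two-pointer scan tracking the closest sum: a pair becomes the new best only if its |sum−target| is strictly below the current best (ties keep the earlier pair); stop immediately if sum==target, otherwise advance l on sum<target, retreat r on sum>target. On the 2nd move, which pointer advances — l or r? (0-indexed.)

r

[0,13] -15+39=24 d=28 * → r--
[0,12] -15+31=16 d=20 * → r--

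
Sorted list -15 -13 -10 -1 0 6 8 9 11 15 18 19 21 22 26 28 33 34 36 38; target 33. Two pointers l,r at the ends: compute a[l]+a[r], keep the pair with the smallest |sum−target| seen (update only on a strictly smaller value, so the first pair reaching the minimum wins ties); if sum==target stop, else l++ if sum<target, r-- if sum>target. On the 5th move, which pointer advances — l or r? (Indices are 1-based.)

r

[1,20] -15+38=23 d=10 * → l++
[2,20] -13+38=25 d=8 * → l++
[3,20] -10+38=28 d=5 * → l++
[4,20] -1+38=37 d=4 * → r--
[4,19] -1+36=35 d=2 * → r--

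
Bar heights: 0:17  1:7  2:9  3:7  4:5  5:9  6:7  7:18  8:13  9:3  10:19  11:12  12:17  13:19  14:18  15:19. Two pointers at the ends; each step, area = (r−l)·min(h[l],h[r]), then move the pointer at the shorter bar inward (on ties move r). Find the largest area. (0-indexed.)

max area = 255

l=0 r=15: min(17,19)*15=255 best=255 *, l++
l=1 r=15: min(7,19)*14=98 best=255, l++
l=2 r=15: min(9,19)*13=117 best=255, l++
l=3 r=15: min(7,19)*12=84 best=255, l++
l=4 r=15: min(5,19)*11=55 best=255, l++
l=5 r=15: min(9,19)*10=90 best=255, l++
l=6 r=15: min(7,19)*9=63 best=255, l++
l=7 r=15: min(18,19)*8=144 best=255, l++
l=8 r=15: min(13,19)*7=91 best=255, l++
l=9 r=15: min(3,19)*6=18 best=255, l++
l=10 r=15: min(19,19)*5=95 best=255, r--
l=10 r=14: min(19,18)*4=72 best=255, r--
l=10 r=13: min(19,19)*3=57 best=255, r--
l=10 r=12: min(19,17)*2=34 best=255, r--
l=10 r=11: min(19,12)*1=12 best=255, r--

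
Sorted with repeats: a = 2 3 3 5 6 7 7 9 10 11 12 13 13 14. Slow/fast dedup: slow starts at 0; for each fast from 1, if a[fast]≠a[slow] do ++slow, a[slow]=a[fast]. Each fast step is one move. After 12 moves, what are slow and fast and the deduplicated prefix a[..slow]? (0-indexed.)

(s=0,f=1) a[fast]=3≠a[slow]=2 write a[1]=3 → slow++,fast++
(s=1,f=2) a[fast]=3=a[slow] dup → fast++
(s=1,f=3) a[fast]=5≠a[slow]=3 write a[2]=5 → slow++,fast++
(s=2,f=4) a[fast]=6≠a[slow]=5 write a[3]=6 → slow++,fast++
(s=3,f=5) a[fast]=7≠a[slow]=6 write a[4]=7 → slow++,fast++
(s=4,f=6) a[fast]=7=a[slow] dup → fast++
(s=4,f=7) a[fast]=9≠a[slow]=7 write a[5]=9 → slow++,fast++
(s=5,f=8) a[fast]=10≠a[slow]=9 write a[6]=10 → slow++,fast++
(s=6,f=9) a[fast]=11≠a[slow]=10 write a[7]=11 → slow++,fast++
(s=7,f=10) a[fast]=12≠a[slow]=11 write a[8]=12 → slow++,fast++
(s=8,f=11) a[fast]=13≠a[slow]=12 write a[9]=13 → slow++,fast++
(s=9,f=12) a[fast]=13=a[slow] dup → fast++

slow=9, fast=13, prefix=[2, 3, 5, 6, 7, 9, 10, 11, 12, 13]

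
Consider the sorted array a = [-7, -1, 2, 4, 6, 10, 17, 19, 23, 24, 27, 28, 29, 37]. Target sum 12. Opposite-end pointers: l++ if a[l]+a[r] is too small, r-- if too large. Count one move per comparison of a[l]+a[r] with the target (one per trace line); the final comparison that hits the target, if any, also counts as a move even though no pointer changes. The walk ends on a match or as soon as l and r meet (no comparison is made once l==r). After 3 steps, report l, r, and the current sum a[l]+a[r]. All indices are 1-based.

l=1 r=14: -7+37=30 >12, r--
l=1 r=13: -7+29=22 >12, r--
l=1 r=12: -7+28=21 >12, r--

l=1, r=11, sum=20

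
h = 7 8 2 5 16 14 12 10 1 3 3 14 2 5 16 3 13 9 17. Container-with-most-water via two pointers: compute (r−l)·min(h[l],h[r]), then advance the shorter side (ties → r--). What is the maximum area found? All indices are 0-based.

[0,18] min(7,17)*18=126 best=126 * → l++
[1,18] min(8,17)*17=136 best=136 * → l++
[2,18] min(2,17)*16=32 best=136 → l++
[3,18] min(5,17)*15=75 best=136 → l++
[4,18] min(16,17)*14=224 best=224 * → l++
[5,18] min(14,17)*13=182 best=224 → l++
[6,18] min(12,17)*12=144 best=224 → l++
[7,18] min(10,17)*11=110 best=224 → l++
[8,18] min(1,17)*10=10 best=224 → l++
[9,18] min(3,17)*9=27 best=224 → l++
[10,18] min(3,17)*8=24 best=224 → l++
[11,18] min(14,17)*7=98 best=224 → l++
[12,18] min(2,17)*6=12 best=224 → l++
[13,18] min(5,17)*5=25 best=224 → l++
[14,18] min(16,17)*4=64 best=224 → l++
[15,18] min(3,17)*3=9 best=224 → l++
[16,18] min(13,17)*2=26 best=224 → l++
[17,18] min(9,17)*1=9 best=224 → l++

max area = 224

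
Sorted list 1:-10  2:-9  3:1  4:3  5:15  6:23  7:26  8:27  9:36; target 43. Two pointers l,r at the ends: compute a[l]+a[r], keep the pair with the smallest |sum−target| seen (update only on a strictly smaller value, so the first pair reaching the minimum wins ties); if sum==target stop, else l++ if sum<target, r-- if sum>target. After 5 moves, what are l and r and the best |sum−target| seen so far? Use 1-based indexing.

l=5, r=8, best |Δ|=4

[1,9] -10+36=26 d=17 * → l++
[2,9] -9+36=27 d=16 * → l++
[3,9] 1+36=37 d=6 * → l++
[4,9] 3+36=39 d=4 * → l++
[5,9] 15+36=51 d=8 → r--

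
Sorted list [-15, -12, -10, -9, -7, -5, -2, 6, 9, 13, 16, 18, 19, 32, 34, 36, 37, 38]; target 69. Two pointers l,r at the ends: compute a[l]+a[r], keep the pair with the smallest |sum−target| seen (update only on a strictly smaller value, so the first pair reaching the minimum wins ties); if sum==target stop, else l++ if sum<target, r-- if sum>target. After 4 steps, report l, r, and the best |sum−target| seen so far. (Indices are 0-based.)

l=4, r=17, best |Δ|=40

l=0 r=17: -15+38=23 d=46 *, l++
l=1 r=17: -12+38=26 d=43 *, l++
l=2 r=17: -10+38=28 d=41 *, l++
l=3 r=17: -9+38=29 d=40 *, l++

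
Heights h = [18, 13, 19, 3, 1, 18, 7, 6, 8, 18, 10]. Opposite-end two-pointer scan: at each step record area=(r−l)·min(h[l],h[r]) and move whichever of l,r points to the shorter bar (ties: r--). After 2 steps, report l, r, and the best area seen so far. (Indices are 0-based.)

l=0 r=10: min(18,10)*10=100 best=100 *, r--
l=0 r=9: min(18,18)*9=162 best=162 *, r--

l=0, r=8, best area=162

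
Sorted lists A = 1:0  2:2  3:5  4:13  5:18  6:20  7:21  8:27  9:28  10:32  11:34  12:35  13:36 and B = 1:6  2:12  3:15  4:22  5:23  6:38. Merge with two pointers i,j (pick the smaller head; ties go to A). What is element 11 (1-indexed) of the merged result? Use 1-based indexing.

[i=1,j=1] A[i]=0<=B[j]=6 take 0 → i++
[i=2,j=1] A[i]=2<=B[j]=6 take 2 → i++
[i=3,j=1] A[i]=5<=B[j]=6 take 5 → i++
[i=4,j=1] A[i]=13>B[j]=6 take 6 → j++
[i=4,j=2] A[i]=13>B[j]=12 take 12 → j++
[i=4,j=3] A[i]=13<=B[j]=15 take 13 → i++
[i=5,j=3] A[i]=18>B[j]=15 take 15 → j++
[i=5,j=4] A[i]=18<=B[j]=22 take 18 → i++
[i=6,j=4] A[i]=20<=B[j]=22 take 20 → i++
[i=7,j=4] A[i]=21<=B[j]=22 take 21 → i++
[i=8,j=4] A[i]=27>B[j]=22 take 22 → j++
[i=8,j=5] A[i]=27>B[j]=23 take 23 → j++
[i=8,j=6] A[i]=27<=B[j]=38 take 27 → i++
[i=9,j=6] A[i]=28<=B[j]=38 take 28 → i++
[i=10,j=6] A[i]=32<=B[j]=38 take 32 → i++
[i=11,j=6] A[i]=34<=B[j]=38 take 34 → i++
[i=12,j=6] A[i]=35<=B[j]=38 take 35 → i++
[i=13,j=6] A[i]=36<=B[j]=38 take 36 → i++
[i=14,j=6] A done, take B[j]=38 → j++

merged[11] = 22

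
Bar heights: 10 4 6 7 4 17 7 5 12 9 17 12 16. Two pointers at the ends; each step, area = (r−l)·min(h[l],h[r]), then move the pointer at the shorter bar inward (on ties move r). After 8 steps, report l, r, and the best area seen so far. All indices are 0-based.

l=0 r=12: min(10,16)*12=120 best=120 *, l++
l=1 r=12: min(4,16)*11=44 best=120, l++
l=2 r=12: min(6,16)*10=60 best=120, l++
l=3 r=12: min(7,16)*9=63 best=120, l++
l=4 r=12: min(4,16)*8=32 best=120, l++
l=5 r=12: min(17,16)*7=112 best=120, r--
l=5 r=11: min(17,12)*6=72 best=120, r--
l=5 r=10: min(17,17)*5=85 best=120, r--

l=5, r=9, best area=120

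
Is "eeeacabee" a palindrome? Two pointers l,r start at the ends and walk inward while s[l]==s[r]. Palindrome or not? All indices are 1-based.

not a palindrome (mismatch at 3,7)

l=1 r=9: 'e'=='e', l++,r--
l=2 r=8: 'e'=='e', l++,r--
l=3 r=7: 'e'!='b', stop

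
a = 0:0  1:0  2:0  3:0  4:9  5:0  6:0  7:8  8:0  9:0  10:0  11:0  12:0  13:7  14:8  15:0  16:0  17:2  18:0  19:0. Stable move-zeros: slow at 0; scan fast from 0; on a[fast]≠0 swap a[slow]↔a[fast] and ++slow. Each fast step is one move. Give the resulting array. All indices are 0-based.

(s=0,f=0) a[fast]=0 → fast++
(s=0,f=1) a[fast]=0 → fast++
(s=0,f=2) a[fast]=0 → fast++
(s=0,f=3) a[fast]=0 → fast++
(s=0,f=4) a[fast]=9≠0 swap→a[0]=9 → slow++,fast++
(s=1,f=5) a[fast]=0 → fast++
(s=1,f=6) a[fast]=0 → fast++
(s=1,f=7) a[fast]=8≠0 swap→a[1]=8 → slow++,fast++
(s=2,f=8) a[fast]=0 → fast++
(s=2,f=9) a[fast]=0 → fast++
(s=2,f=10) a[fast]=0 → fast++
(s=2,f=11) a[fast]=0 → fast++
(s=2,f=12) a[fast]=0 → fast++
(s=2,f=13) a[fast]=7≠0 swap→a[2]=7 → slow++,fast++
(s=3,f=14) a[fast]=8≠0 swap→a[3]=8 → slow++,fast++
(s=4,f=15) a[fast]=0 → fast++
(s=4,f=16) a[fast]=0 → fast++
(s=4,f=17) a[fast]=2≠0 swap→a[4]=2 → slow++,fast++
(s=5,f=18) a[fast]=0 → fast++
(s=5,f=19) a[fast]=0 → fast++

[9, 8, 7, 8, 2, 0, 0, 0, 0, 0, 0, 0, 0, 0, 0, 0, 0, 0, 0, 0]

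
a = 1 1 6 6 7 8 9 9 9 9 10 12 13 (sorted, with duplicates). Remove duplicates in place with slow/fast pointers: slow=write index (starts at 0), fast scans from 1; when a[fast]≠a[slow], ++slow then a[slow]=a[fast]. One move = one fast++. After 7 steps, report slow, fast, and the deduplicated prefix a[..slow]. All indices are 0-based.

(s=0,f=1) a[fast]=1=a[slow] dup → fast++
(s=0,f=2) a[fast]=6≠a[slow]=1 write a[1]=6 → slow++,fast++
(s=1,f=3) a[fast]=6=a[slow] dup → fast++
(s=1,f=4) a[fast]=7≠a[slow]=6 write a[2]=7 → slow++,fast++
(s=2,f=5) a[fast]=8≠a[slow]=7 write a[3]=8 → slow++,fast++
(s=3,f=6) a[fast]=9≠a[slow]=8 write a[4]=9 → slow++,fast++
(s=4,f=7) a[fast]=9=a[slow] dup → fast++

slow=4, fast=8, prefix=[1, 6, 7, 8, 9]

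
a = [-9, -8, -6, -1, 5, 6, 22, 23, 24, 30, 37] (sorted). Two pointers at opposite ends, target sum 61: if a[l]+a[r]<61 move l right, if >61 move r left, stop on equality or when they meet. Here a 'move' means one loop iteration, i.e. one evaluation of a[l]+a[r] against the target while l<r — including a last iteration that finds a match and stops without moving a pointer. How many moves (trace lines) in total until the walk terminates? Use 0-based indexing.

[0,10] -9+37=28 <61 → l++
[1,10] -8+37=29 <61 → l++
[2,10] -6+37=31 <61 → l++
[3,10] -1+37=36 <61 → l++
[4,10] 5+37=42 <61 → l++
[5,10] 6+37=43 <61 → l++
[6,10] 22+37=59 <61 → l++
[7,10] 23+37=60 <61 → l++
[8,10] 24+37=61 → found

9 moves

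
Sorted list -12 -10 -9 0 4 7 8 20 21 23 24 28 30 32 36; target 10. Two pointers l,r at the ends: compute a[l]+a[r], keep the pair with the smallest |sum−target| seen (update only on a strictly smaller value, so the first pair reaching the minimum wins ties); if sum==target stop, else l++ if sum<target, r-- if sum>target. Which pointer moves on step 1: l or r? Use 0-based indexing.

r

l=0 r=14: -12+36=24 d=14 *, r--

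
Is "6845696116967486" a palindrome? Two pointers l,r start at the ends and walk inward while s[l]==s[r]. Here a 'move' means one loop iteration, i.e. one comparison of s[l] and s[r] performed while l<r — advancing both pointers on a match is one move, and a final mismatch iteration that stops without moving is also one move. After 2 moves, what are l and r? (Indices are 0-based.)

l=2, r=13

l=0 r=15: '6'=='6', l++,r--
l=1 r=14: '8'=='8', l++,r--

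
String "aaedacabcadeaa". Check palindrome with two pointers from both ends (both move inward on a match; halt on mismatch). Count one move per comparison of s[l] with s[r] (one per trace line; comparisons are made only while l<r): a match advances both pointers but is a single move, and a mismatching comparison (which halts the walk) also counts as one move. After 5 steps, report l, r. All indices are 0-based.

[0,13] 'a'=='a' → l++,r--
[1,12] 'a'=='a' → l++,r--
[2,11] 'e'=='e' → l++,r--
[3,10] 'd'=='d' → l++,r--
[4,9] 'a'=='a' → l++,r--

l=5, r=8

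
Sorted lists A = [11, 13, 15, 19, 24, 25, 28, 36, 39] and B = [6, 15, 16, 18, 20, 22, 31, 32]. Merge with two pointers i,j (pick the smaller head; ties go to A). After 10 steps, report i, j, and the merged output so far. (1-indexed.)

i=1 j=1: A[i]=11>B[j]=6 take 6, j++
i=1 j=2: A[i]=11<=B[j]=15 take 11, i++
i=2 j=2: A[i]=13<=B[j]=15 take 13, i++
i=3 j=2: A[i]=15<=B[j]=15 take 15, i++
i=4 j=2: A[i]=19>B[j]=15 take 15, j++
i=4 j=3: A[i]=19>B[j]=16 take 16, j++
i=4 j=4: A[i]=19>B[j]=18 take 18, j++
i=4 j=5: A[i]=19<=B[j]=20 take 19, i++
i=5 j=5: A[i]=24>B[j]=20 take 20, j++
i=5 j=6: A[i]=24>B[j]=22 take 22, j++

i=5, j=7, merged so far=[6, 11, 13, 15, 15, 16, 18, 19, 20, 22]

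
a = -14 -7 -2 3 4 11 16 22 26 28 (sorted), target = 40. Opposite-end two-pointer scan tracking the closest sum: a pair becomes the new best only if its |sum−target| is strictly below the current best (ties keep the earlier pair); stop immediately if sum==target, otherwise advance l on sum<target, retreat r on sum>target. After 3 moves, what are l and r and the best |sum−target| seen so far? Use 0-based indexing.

[0,9] -14+28=14 d=26 * → l++
[1,9] -7+28=21 d=19 * → l++
[2,9] -2+28=26 d=14 * → l++

l=3, r=9, best |Δ|=14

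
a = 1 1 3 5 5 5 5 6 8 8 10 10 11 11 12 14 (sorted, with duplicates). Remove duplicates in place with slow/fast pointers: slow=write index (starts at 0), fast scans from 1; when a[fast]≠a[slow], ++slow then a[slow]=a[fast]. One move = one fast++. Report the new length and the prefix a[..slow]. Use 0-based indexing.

slow=0 fast=1: a[fast]=1=a[slow] dup, fast++
slow=0 fast=2: a[fast]=3≠a[slow]=1 write a[1]=3, slow++,fast++
slow=1 fast=3: a[fast]=5≠a[slow]=3 write a[2]=5, slow++,fast++
slow=2 fast=4: a[fast]=5=a[slow] dup, fast++
slow=2 fast=5: a[fast]=5=a[slow] dup, fast++
slow=2 fast=6: a[fast]=5=a[slow] dup, fast++
slow=2 fast=7: a[fast]=6≠a[slow]=5 write a[3]=6, slow++,fast++
slow=3 fast=8: a[fast]=8≠a[slow]=6 write a[4]=8, slow++,fast++
slow=4 fast=9: a[fast]=8=a[slow] dup, fast++
slow=4 fast=10: a[fast]=10≠a[slow]=8 write a[5]=10, slow++,fast++
slow=5 fast=11: a[fast]=10=a[slow] dup, fast++
slow=5 fast=12: a[fast]=11≠a[slow]=10 write a[6]=11, slow++,fast++
slow=6 fast=13: a[fast]=11=a[slow] dup, fast++
slow=6 fast=14: a[fast]=12≠a[slow]=11 write a[7]=12, slow++,fast++
slow=7 fast=15: a[fast]=14≠a[slow]=12 write a[8]=14, slow++,fast++

length 9; prefix = [1, 3, 5, 6, 8, 10, 11, 12, 14]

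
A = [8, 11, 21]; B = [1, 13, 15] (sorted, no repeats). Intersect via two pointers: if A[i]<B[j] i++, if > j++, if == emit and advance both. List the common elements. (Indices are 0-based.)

i=0 j=0: 8>1, j++
i=0 j=1: 8<13, i++
i=1 j=1: 11<13, i++
i=2 j=1: 21>13, j++
i=2 j=2: 21>15, j++

intersection = []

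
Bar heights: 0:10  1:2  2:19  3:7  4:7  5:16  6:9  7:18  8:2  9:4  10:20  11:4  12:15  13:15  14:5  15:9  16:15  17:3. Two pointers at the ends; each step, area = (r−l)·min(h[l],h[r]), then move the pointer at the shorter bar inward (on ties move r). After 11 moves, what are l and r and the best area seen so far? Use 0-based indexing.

[0,17] min(10,3)*17=51 best=51 * → r--
[0,16] min(10,15)*16=160 best=160 * → l++
[1,16] min(2,15)*15=30 best=160 → l++
[2,16] min(19,15)*14=210 best=210 * → r--
[2,15] min(19,9)*13=117 best=210 → r--
[2,14] min(19,5)*12=60 best=210 → r--
[2,13] min(19,15)*11=165 best=210 → r--
[2,12] min(19,15)*10=150 best=210 → r--
[2,11] min(19,4)*9=36 best=210 → r--
[2,10] min(19,20)*8=152 best=210 → l++
[3,10] min(7,20)*7=49 best=210 → l++

l=4, r=10, best area=210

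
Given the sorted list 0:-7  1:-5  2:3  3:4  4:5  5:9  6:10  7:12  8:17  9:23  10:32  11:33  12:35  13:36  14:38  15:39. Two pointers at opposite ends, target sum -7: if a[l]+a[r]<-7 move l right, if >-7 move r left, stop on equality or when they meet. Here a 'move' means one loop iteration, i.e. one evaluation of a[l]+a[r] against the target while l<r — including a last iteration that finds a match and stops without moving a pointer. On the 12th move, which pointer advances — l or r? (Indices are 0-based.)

[0,15] -7+39=32 >-7 → r--
[0,14] -7+38=31 >-7 → r--
[0,13] -7+36=29 >-7 → r--
[0,12] -7+35=28 >-7 → r--
[0,11] -7+33=26 >-7 → r--
[0,10] -7+32=25 >-7 → r--
[0,9] -7+23=16 >-7 → r--
[0,8] -7+17=10 >-7 → r--
[0,7] -7+12=5 >-7 → r--
[0,6] -7+10=3 >-7 → r--
[0,5] -7+9=2 >-7 → r--
[0,4] -7+5=-2 >-7 → r--

r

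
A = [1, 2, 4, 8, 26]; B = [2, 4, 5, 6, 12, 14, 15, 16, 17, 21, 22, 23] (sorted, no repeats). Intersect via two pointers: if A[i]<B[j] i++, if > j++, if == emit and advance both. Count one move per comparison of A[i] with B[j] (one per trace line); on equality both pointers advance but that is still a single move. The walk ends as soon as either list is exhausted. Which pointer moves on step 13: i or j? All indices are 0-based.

j

[i=0,j=0] 1<2 → i++
[i=1,j=0] 2==2 emit → i++,j++
[i=2,j=1] 4==4 emit → i++,j++
[i=3,j=2] 8>5 → j++
[i=3,j=3] 8>6 → j++
[i=3,j=4] 8<12 → i++
[i=4,j=4] 26>12 → j++
[i=4,j=5] 26>14 → j++
[i=4,j=6] 26>15 → j++
[i=4,j=7] 26>16 → j++
[i=4,j=8] 26>17 → j++
[i=4,j=9] 26>21 → j++
[i=4,j=10] 26>22 → j++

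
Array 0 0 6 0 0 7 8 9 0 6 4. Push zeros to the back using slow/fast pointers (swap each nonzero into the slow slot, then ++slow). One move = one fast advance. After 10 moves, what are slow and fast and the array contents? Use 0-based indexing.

slow=5, fast=10, a=[6, 7, 8, 9, 6, 0, 0, 0, 0, 0, 4]

(s=0,f=0) a[fast]=0 → fast++
(s=0,f=1) a[fast]=0 → fast++
(s=0,f=2) a[fast]=6≠0 swap→a[0]=6 → slow++,fast++
(s=1,f=3) a[fast]=0 → fast++
(s=1,f=4) a[fast]=0 → fast++
(s=1,f=5) a[fast]=7≠0 swap→a[1]=7 → slow++,fast++
(s=2,f=6) a[fast]=8≠0 swap→a[2]=8 → slow++,fast++
(s=3,f=7) a[fast]=9≠0 swap→a[3]=9 → slow++,fast++
(s=4,f=8) a[fast]=0 → fast++
(s=4,f=9) a[fast]=6≠0 swap→a[4]=6 → slow++,fast++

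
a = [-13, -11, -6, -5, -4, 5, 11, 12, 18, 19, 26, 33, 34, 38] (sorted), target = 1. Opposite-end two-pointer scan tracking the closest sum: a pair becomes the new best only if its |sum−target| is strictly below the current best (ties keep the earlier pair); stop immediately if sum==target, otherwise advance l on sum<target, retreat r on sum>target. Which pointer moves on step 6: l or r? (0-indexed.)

l=0 r=13: -13+38=25 d=24 *, r--
l=0 r=12: -13+34=21 d=20 *, r--
l=0 r=11: -13+33=20 d=19 *, r--
l=0 r=10: -13+26=13 d=12 *, r--
l=0 r=9: -13+19=6 d=5 *, r--
l=0 r=8: -13+18=5 d=4 *, r--

r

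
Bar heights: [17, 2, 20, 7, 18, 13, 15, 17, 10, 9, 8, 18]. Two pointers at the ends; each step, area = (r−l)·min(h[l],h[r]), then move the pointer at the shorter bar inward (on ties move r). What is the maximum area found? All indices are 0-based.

max area = 187

l=0 r=11: min(17,18)*11=187 best=187 *, l++
l=1 r=11: min(2,18)*10=20 best=187, l++
l=2 r=11: min(20,18)*9=162 best=187, r--
l=2 r=10: min(20,8)*8=64 best=187, r--
l=2 r=9: min(20,9)*7=63 best=187, r--
l=2 r=8: min(20,10)*6=60 best=187, r--
l=2 r=7: min(20,17)*5=85 best=187, r--
l=2 r=6: min(20,15)*4=60 best=187, r--
l=2 r=5: min(20,13)*3=39 best=187, r--
l=2 r=4: min(20,18)*2=36 best=187, r--
l=2 r=3: min(20,7)*1=7 best=187, r--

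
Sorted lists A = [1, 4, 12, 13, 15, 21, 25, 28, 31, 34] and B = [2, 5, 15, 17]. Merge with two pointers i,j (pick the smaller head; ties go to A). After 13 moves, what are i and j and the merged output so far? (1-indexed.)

i=10, j=5, merged so far=[1, 2, 4, 5, 12, 13, 15, 15, 17, 21, 25, 28, 31]

[i=1,j=1] A[i]=1<=B[j]=2 take 1 → i++
[i=2,j=1] A[i]=4>B[j]=2 take 2 → j++
[i=2,j=2] A[i]=4<=B[j]=5 take 4 → i++
[i=3,j=2] A[i]=12>B[j]=5 take 5 → j++
[i=3,j=3] A[i]=12<=B[j]=15 take 12 → i++
[i=4,j=3] A[i]=13<=B[j]=15 take 13 → i++
[i=5,j=3] A[i]=15<=B[j]=15 take 15 → i++
[i=6,j=3] A[i]=21>B[j]=15 take 15 → j++
[i=6,j=4] A[i]=21>B[j]=17 take 17 → j++
[i=6,j=5] B done, take A[i]=21 → i++
[i=7,j=5] B done, take A[i]=25 → i++
[i=8,j=5] B done, take A[i]=28 → i++
[i=9,j=5] B done, take A[i]=31 → i++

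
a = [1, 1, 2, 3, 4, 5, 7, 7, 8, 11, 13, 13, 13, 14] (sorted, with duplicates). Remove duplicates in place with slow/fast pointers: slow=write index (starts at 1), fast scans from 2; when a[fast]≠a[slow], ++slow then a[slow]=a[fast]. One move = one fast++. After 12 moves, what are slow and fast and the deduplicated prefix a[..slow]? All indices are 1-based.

slow=9, fast=14, prefix=[1, 2, 3, 4, 5, 7, 8, 11, 13]

(s=1,f=2) a[fast]=1=a[slow] dup → fast++
(s=1,f=3) a[fast]=2≠a[slow]=1 write a[2]=2 → slow++,fast++
(s=2,f=4) a[fast]=3≠a[slow]=2 write a[3]=3 → slow++,fast++
(s=3,f=5) a[fast]=4≠a[slow]=3 write a[4]=4 → slow++,fast++
(s=4,f=6) a[fast]=5≠a[slow]=4 write a[5]=5 → slow++,fast++
(s=5,f=7) a[fast]=7≠a[slow]=5 write a[6]=7 → slow++,fast++
(s=6,f=8) a[fast]=7=a[slow] dup → fast++
(s=6,f=9) a[fast]=8≠a[slow]=7 write a[7]=8 → slow++,fast++
(s=7,f=10) a[fast]=11≠a[slow]=8 write a[8]=11 → slow++,fast++
(s=8,f=11) a[fast]=13≠a[slow]=11 write a[9]=13 → slow++,fast++
(s=9,f=12) a[fast]=13=a[slow] dup → fast++
(s=9,f=13) a[fast]=13=a[slow] dup → fast++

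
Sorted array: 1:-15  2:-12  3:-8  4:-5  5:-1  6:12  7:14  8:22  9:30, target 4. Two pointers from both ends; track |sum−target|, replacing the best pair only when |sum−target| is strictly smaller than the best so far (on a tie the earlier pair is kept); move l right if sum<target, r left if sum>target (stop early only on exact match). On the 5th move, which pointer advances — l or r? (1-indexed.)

l=1 r=9: -15+30=15 d=11 *, r--
l=1 r=8: -15+22=7 d=3 *, r--
l=1 r=7: -15+14=-1 d=5, l++
l=2 r=7: -12+14=2 d=2 *, l++
l=3 r=7: -8+14=6 d=2, r--

r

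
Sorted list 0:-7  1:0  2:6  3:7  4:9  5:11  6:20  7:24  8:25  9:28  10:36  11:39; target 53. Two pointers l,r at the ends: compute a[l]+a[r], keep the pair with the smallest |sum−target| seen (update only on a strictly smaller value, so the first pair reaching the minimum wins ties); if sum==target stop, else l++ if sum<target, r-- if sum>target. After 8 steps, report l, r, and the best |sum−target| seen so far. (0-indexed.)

l=6, r=9, best |Δ|=3

l=0 r=11: -7+39=32 d=21 *, l++
l=1 r=11: 0+39=39 d=14 *, l++
l=2 r=11: 6+39=45 d=8 *, l++
l=3 r=11: 7+39=46 d=7 *, l++
l=4 r=11: 9+39=48 d=5 *, l++
l=5 r=11: 11+39=50 d=3 *, l++
l=6 r=11: 20+39=59 d=6, r--
l=6 r=10: 20+36=56 d=3, r--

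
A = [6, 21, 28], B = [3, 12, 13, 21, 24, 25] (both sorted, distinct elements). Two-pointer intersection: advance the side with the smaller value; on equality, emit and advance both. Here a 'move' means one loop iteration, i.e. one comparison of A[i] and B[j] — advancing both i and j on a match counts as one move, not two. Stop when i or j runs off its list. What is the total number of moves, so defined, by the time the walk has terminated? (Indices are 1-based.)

7 moves

i=1 j=1: 6>3, j++
i=1 j=2: 6<12, i++
i=2 j=2: 21>12, j++
i=2 j=3: 21>13, j++
i=2 j=4: 21==21 emit, i++,j++
i=3 j=5: 28>24, j++
i=3 j=6: 28>25, j++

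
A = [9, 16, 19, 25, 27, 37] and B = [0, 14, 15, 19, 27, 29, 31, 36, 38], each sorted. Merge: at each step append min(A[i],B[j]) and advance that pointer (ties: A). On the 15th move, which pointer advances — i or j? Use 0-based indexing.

[i=0,j=0] A[i]=9>B[j]=0 take 0 → j++
[i=0,j=1] A[i]=9<=B[j]=14 take 9 → i++
[i=1,j=1] A[i]=16>B[j]=14 take 14 → j++
[i=1,j=2] A[i]=16>B[j]=15 take 15 → j++
[i=1,j=3] A[i]=16<=B[j]=19 take 16 → i++
[i=2,j=3] A[i]=19<=B[j]=19 take 19 → i++
[i=3,j=3] A[i]=25>B[j]=19 take 19 → j++
[i=3,j=4] A[i]=25<=B[j]=27 take 25 → i++
[i=4,j=4] A[i]=27<=B[j]=27 take 27 → i++
[i=5,j=4] A[i]=37>B[j]=27 take 27 → j++
[i=5,j=5] A[i]=37>B[j]=29 take 29 → j++
[i=5,j=6] A[i]=37>B[j]=31 take 31 → j++
[i=5,j=7] A[i]=37>B[j]=36 take 36 → j++
[i=5,j=8] A[i]=37<=B[j]=38 take 37 → i++
[i=6,j=8] A done, take B[j]=38 → j++

j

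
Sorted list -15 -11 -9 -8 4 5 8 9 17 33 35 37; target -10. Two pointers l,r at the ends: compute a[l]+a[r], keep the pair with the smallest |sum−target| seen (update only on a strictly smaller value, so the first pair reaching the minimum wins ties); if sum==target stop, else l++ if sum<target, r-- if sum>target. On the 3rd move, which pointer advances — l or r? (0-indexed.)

r

l=0 r=11: -15+37=22 d=32 *, r--
l=0 r=10: -15+35=20 d=30 *, r--
l=0 r=9: -15+33=18 d=28 *, r--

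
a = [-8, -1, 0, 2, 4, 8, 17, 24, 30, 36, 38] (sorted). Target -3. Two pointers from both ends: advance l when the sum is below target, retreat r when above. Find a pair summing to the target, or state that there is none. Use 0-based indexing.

[0,10] -8+38=30 >-3 → r--
[0,9] -8+36=28 >-3 → r--
[0,8] -8+30=22 >-3 → r--
[0,7] -8+24=16 >-3 → r--
[0,6] -8+17=9 >-3 → r--
[0,5] -8+8=0 >-3 → r--
[0,4] -8+4=-4 <-3 → l++
[1,4] -1+4=3 >-3 → r--
[1,3] -1+2=1 >-3 → r--
[1,2] -1+0=-1 >-3 → r--

no pair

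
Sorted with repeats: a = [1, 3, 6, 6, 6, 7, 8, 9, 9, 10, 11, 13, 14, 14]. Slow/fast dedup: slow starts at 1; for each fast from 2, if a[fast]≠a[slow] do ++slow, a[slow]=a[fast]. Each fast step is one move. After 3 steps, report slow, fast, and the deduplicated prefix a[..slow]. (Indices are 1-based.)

(s=1,f=2) a[fast]=3≠a[slow]=1 write a[2]=3 → slow++,fast++
(s=2,f=3) a[fast]=6≠a[slow]=3 write a[3]=6 → slow++,fast++
(s=3,f=4) a[fast]=6=a[slow] dup → fast++

slow=3, fast=5, prefix=[1, 3, 6]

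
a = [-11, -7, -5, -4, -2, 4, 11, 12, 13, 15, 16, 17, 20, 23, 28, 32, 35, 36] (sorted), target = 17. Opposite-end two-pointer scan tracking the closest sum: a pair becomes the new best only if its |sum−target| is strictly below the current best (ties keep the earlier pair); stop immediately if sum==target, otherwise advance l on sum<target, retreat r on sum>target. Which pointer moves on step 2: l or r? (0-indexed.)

r

l=0 r=17: -11+36=25 d=8 *, r--
l=0 r=16: -11+35=24 d=7 *, r--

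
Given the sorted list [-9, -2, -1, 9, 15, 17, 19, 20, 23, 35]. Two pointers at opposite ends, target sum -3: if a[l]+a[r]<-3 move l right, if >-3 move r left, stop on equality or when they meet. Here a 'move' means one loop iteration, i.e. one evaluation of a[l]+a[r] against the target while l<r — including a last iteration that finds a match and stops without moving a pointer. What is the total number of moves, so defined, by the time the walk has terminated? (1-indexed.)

9 moves

[1,10] -9+35=26 >-3 → r--
[1,9] -9+23=14 >-3 → r--
[1,8] -9+20=11 >-3 → r--
[1,7] -9+19=10 >-3 → r--
[1,6] -9+17=8 >-3 → r--
[1,5] -9+15=6 >-3 → r--
[1,4] -9+9=0 >-3 → r--
[1,3] -9+-1=-10 <-3 → l++
[2,3] -2+-1=-3 → found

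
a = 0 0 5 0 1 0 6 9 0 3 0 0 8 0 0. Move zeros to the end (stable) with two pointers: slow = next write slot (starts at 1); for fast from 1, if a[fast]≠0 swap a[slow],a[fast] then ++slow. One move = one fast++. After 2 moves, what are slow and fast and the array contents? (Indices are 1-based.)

slow=1, fast=3, a=[0, 0, 5, 0, 1, 0, 6, 9, 0, 3, 0, 0, 8, 0, 0]

(s=1,f=1) a[fast]=0 → fast++
(s=1,f=2) a[fast]=0 → fast++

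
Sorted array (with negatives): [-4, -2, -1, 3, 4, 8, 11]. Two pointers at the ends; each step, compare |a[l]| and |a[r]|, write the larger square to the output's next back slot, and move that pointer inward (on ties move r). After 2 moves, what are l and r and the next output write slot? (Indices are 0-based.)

l=0, r=4, next write slot=4

l=0 r=6: |-4|<=|11| out[6]=121, r--
l=0 r=5: |-4|<=|8| out[5]=64, r--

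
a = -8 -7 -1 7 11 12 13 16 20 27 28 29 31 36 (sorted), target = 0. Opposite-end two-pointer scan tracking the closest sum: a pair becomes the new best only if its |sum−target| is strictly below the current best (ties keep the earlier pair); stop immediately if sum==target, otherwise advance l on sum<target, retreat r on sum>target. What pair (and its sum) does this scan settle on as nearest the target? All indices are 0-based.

pair (-7, 7) with sum 0 (|Δ|=0)

l=0 r=13: -8+36=28 d=28 *, r--
l=0 r=12: -8+31=23 d=23 *, r--
l=0 r=11: -8+29=21 d=21 *, r--
l=0 r=10: -8+28=20 d=20 *, r--
l=0 r=9: -8+27=19 d=19 *, r--
l=0 r=8: -8+20=12 d=12 *, r--
l=0 r=7: -8+16=8 d=8 *, r--
l=0 r=6: -8+13=5 d=5 *, r--
l=0 r=5: -8+12=4 d=4 *, r--
l=0 r=4: -8+11=3 d=3 *, r--
l=0 r=3: -8+7=-1 d=1 *, l++
l=1 r=3: -7+7=0 d=0 *, stop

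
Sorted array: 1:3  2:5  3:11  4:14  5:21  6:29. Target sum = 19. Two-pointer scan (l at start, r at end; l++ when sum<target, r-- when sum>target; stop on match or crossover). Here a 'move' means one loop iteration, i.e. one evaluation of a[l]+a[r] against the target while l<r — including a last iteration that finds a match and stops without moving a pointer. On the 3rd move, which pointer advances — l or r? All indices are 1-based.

l

[1,6] 3+29=32 >19 → r--
[1,5] 3+21=24 >19 → r--
[1,4] 3+14=17 <19 → l++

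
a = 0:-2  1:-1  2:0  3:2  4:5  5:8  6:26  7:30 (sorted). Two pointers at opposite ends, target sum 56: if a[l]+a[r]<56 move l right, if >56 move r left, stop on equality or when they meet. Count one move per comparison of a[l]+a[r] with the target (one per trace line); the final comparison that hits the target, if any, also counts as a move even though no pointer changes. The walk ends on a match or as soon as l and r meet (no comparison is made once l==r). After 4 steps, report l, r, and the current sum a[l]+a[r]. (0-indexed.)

[0,7] -2+30=28 <56 → l++
[1,7] -1+30=29 <56 → l++
[2,7] 0+30=30 <56 → l++
[3,7] 2+30=32 <56 → l++

l=4, r=7, sum=35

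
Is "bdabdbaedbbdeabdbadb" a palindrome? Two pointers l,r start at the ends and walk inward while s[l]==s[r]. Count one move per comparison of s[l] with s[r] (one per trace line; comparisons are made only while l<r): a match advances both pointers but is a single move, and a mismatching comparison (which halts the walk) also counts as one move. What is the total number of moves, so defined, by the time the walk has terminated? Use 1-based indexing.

10 moves

l=1 r=20: 'b'=='b', l++,r--
l=2 r=19: 'd'=='d', l++,r--
l=3 r=18: 'a'=='a', l++,r--
l=4 r=17: 'b'=='b', l++,r--
l=5 r=16: 'd'=='d', l++,r--
l=6 r=15: 'b'=='b', l++,r--
l=7 r=14: 'a'=='a', l++,r--
l=8 r=13: 'e'=='e', l++,r--
l=9 r=12: 'd'=='d', l++,r--
l=10 r=11: 'b'=='b', l++,r--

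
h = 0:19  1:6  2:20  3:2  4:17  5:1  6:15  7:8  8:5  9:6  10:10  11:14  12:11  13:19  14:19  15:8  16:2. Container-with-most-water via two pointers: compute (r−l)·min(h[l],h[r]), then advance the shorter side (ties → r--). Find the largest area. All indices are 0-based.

max area = 266

l=0 r=16: min(19,2)*16=32 best=32 *, r--
l=0 r=15: min(19,8)*15=120 best=120 *, r--
l=0 r=14: min(19,19)*14=266 best=266 *, r--
l=0 r=13: min(19,19)*13=247 best=266, r--
l=0 r=12: min(19,11)*12=132 best=266, r--
l=0 r=11: min(19,14)*11=154 best=266, r--
l=0 r=10: min(19,10)*10=100 best=266, r--
l=0 r=9: min(19,6)*9=54 best=266, r--
l=0 r=8: min(19,5)*8=40 best=266, r--
l=0 r=7: min(19,8)*7=56 best=266, r--
l=0 r=6: min(19,15)*6=90 best=266, r--
l=0 r=5: min(19,1)*5=5 best=266, r--
l=0 r=4: min(19,17)*4=68 best=266, r--
l=0 r=3: min(19,2)*3=6 best=266, r--
l=0 r=2: min(19,20)*2=38 best=266, l++
l=1 r=2: min(6,20)*1=6 best=266, l++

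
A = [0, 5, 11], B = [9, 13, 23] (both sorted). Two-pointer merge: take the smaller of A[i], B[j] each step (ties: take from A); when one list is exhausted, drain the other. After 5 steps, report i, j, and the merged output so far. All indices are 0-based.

i=3, j=2, merged so far=[0, 5, 9, 11, 13]

[i=0,j=0] A[i]=0<=B[j]=9 take 0 → i++
[i=1,j=0] A[i]=5<=B[j]=9 take 5 → i++
[i=2,j=0] A[i]=11>B[j]=9 take 9 → j++
[i=2,j=1] A[i]=11<=B[j]=13 take 11 → i++
[i=3,j=1] A done, take B[j]=13 → j++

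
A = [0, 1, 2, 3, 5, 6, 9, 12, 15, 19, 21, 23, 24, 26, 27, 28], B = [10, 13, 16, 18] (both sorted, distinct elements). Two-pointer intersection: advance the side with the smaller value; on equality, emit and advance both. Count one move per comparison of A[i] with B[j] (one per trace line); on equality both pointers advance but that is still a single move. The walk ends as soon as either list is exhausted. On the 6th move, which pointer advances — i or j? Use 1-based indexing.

[i=1,j=1] 0<10 → i++
[i=2,j=1] 1<10 → i++
[i=3,j=1] 2<10 → i++
[i=4,j=1] 3<10 → i++
[i=5,j=1] 5<10 → i++
[i=6,j=1] 6<10 → i++

i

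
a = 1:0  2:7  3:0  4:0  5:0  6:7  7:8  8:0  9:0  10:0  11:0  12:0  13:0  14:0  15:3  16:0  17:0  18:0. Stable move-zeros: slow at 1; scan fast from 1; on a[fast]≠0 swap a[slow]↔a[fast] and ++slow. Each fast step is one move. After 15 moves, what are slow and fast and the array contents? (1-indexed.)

slow=1 fast=1: a[fast]=0, fast++
slow=1 fast=2: a[fast]=7≠0 swap→a[1]=7, slow++,fast++
slow=2 fast=3: a[fast]=0, fast++
slow=2 fast=4: a[fast]=0, fast++
slow=2 fast=5: a[fast]=0, fast++
slow=2 fast=6: a[fast]=7≠0 swap→a[2]=7, slow++,fast++
slow=3 fast=7: a[fast]=8≠0 swap→a[3]=8, slow++,fast++
slow=4 fast=8: a[fast]=0, fast++
slow=4 fast=9: a[fast]=0, fast++
slow=4 fast=10: a[fast]=0, fast++
slow=4 fast=11: a[fast]=0, fast++
slow=4 fast=12: a[fast]=0, fast++
slow=4 fast=13: a[fast]=0, fast++
slow=4 fast=14: a[fast]=0, fast++
slow=4 fast=15: a[fast]=3≠0 swap→a[4]=3, slow++,fast++

slow=5, fast=16, a=[7, 7, 8, 3, 0, 0, 0, 0, 0, 0, 0, 0, 0, 0, 0, 0, 0, 0]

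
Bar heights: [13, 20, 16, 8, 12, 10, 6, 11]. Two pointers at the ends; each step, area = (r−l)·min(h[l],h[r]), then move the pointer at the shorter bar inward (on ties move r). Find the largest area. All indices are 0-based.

max area = 77

[0,7] min(13,11)*7=77 best=77 * → r--
[0,6] min(13,6)*6=36 best=77 → r--
[0,5] min(13,10)*5=50 best=77 → r--
[0,4] min(13,12)*4=48 best=77 → r--
[0,3] min(13,8)*3=24 best=77 → r--
[0,2] min(13,16)*2=26 best=77 → l++
[1,2] min(20,16)*1=16 best=77 → r--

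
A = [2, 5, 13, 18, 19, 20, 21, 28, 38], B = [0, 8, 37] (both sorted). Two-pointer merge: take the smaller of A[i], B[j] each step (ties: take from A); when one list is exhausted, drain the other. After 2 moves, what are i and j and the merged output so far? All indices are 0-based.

[i=0,j=0] A[i]=2>B[j]=0 take 0 → j++
[i=0,j=1] A[i]=2<=B[j]=8 take 2 → i++

i=1, j=1, merged so far=[0, 2]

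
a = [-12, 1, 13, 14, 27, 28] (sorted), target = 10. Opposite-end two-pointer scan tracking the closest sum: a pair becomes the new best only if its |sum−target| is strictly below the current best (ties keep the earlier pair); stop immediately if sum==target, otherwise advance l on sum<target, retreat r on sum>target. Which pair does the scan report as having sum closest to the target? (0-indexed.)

pair (1, 13) with sum 14 (|Δ|=4)

l=0 r=5: -12+28=16 d=6 *, r--
l=0 r=4: -12+27=15 d=5 *, r--
l=0 r=3: -12+14=2 d=8, l++
l=1 r=3: 1+14=15 d=5, r--
l=1 r=2: 1+13=14 d=4 *, r--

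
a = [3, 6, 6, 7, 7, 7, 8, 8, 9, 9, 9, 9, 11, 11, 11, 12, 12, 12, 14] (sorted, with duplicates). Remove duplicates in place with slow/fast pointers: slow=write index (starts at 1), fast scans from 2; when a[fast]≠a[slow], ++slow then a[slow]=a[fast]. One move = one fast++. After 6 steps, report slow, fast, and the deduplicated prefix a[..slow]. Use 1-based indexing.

slow=4, fast=8, prefix=[3, 6, 7, 8]

(s=1,f=2) a[fast]=6≠a[slow]=3 write a[2]=6 → slow++,fast++
(s=2,f=3) a[fast]=6=a[slow] dup → fast++
(s=2,f=4) a[fast]=7≠a[slow]=6 write a[3]=7 → slow++,fast++
(s=3,f=5) a[fast]=7=a[slow] dup → fast++
(s=3,f=6) a[fast]=7=a[slow] dup → fast++
(s=3,f=7) a[fast]=8≠a[slow]=7 write a[4]=8 → slow++,fast++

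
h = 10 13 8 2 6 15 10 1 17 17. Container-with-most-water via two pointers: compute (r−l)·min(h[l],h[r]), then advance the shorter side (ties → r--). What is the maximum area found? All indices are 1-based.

max area = 104

l=1 r=10: min(10,17)*9=90 best=90 *, l++
l=2 r=10: min(13,17)*8=104 best=104 *, l++
l=3 r=10: min(8,17)*7=56 best=104, l++
l=4 r=10: min(2,17)*6=12 best=104, l++
l=5 r=10: min(6,17)*5=30 best=104, l++
l=6 r=10: min(15,17)*4=60 best=104, l++
l=7 r=10: min(10,17)*3=30 best=104, l++
l=8 r=10: min(1,17)*2=2 best=104, l++
l=9 r=10: min(17,17)*1=17 best=104, r--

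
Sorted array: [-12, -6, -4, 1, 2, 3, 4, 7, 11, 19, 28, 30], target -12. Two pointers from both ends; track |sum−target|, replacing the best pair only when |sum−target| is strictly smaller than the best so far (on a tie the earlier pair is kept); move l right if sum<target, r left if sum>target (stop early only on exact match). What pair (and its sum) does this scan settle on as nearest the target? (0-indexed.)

pair (-12, 1) with sum -11 (|Δ|=1)

l=0 r=11: -12+30=18 d=30 *, r--
l=0 r=10: -12+28=16 d=28 *, r--
l=0 r=9: -12+19=7 d=19 *, r--
l=0 r=8: -12+11=-1 d=11 *, r--
l=0 r=7: -12+7=-5 d=7 *, r--
l=0 r=6: -12+4=-8 d=4 *, r--
l=0 r=5: -12+3=-9 d=3 *, r--
l=0 r=4: -12+2=-10 d=2 *, r--
l=0 r=3: -12+1=-11 d=1 *, r--
l=0 r=2: -12+-4=-16 d=4, l++
l=1 r=2: -6+-4=-10 d=2, r--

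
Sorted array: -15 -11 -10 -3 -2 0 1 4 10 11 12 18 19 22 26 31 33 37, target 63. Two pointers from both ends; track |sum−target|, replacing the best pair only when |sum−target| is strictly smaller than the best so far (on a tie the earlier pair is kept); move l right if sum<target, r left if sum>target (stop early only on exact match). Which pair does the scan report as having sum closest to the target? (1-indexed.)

pair (26, 37) with sum 63 (|Δ|=0)

[1,18] -15+37=22 d=41 * → l++
[2,18] -11+37=26 d=37 * → l++
[3,18] -10+37=27 d=36 * → l++
[4,18] -3+37=34 d=29 * → l++
[5,18] -2+37=35 d=28 * → l++
[6,18] 0+37=37 d=26 * → l++
[7,18] 1+37=38 d=25 * → l++
[8,18] 4+37=41 d=22 * → l++
[9,18] 10+37=47 d=16 * → l++
[10,18] 11+37=48 d=15 * → l++
[11,18] 12+37=49 d=14 * → l++
[12,18] 18+37=55 d=8 * → l++
[13,18] 19+37=56 d=7 * → l++
[14,18] 22+37=59 d=4 * → l++
[15,18] 26+37=63 d=0 * → stop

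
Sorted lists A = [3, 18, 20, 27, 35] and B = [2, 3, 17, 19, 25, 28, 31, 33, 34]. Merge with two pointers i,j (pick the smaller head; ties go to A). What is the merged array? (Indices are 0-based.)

i=0 j=0: A[i]=3>B[j]=2 take 2, j++
i=0 j=1: A[i]=3<=B[j]=3 take 3, i++
i=1 j=1: A[i]=18>B[j]=3 take 3, j++
i=1 j=2: A[i]=18>B[j]=17 take 17, j++
i=1 j=3: A[i]=18<=B[j]=19 take 18, i++
i=2 j=3: A[i]=20>B[j]=19 take 19, j++
i=2 j=4: A[i]=20<=B[j]=25 take 20, i++
i=3 j=4: A[i]=27>B[j]=25 take 25, j++
i=3 j=5: A[i]=27<=B[j]=28 take 27, i++
i=4 j=5: A[i]=35>B[j]=28 take 28, j++
i=4 j=6: A[i]=35>B[j]=31 take 31, j++
i=4 j=7: A[i]=35>B[j]=33 take 33, j++
i=4 j=8: A[i]=35>B[j]=34 take 34, j++
i=4 j=9: B done, take A[i]=35, i++

[2, 3, 3, 17, 18, 19, 20, 25, 27, 28, 31, 33, 34, 35]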